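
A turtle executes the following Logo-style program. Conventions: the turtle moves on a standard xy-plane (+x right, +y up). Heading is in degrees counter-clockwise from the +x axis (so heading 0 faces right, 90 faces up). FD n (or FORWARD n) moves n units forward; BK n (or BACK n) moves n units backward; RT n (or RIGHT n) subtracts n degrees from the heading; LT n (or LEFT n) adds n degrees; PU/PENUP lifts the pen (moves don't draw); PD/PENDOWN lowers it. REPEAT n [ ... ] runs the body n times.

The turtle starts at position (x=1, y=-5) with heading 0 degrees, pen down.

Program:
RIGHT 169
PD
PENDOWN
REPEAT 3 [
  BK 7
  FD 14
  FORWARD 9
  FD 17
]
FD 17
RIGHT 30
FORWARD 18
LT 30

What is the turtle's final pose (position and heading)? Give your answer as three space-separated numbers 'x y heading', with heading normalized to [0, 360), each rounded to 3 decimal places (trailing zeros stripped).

Executing turtle program step by step:
Start: pos=(1,-5), heading=0, pen down
RT 169: heading 0 -> 191
PD: pen down
PD: pen down
REPEAT 3 [
  -- iteration 1/3 --
  BK 7: (1,-5) -> (7.871,-3.664) [heading=191, draw]
  FD 14: (7.871,-3.664) -> (-5.871,-6.336) [heading=191, draw]
  FD 9: (-5.871,-6.336) -> (-14.706,-8.053) [heading=191, draw]
  FD 17: (-14.706,-8.053) -> (-31.394,-11.297) [heading=191, draw]
  -- iteration 2/3 --
  BK 7: (-31.394,-11.297) -> (-24.522,-9.961) [heading=191, draw]
  FD 14: (-24.522,-9.961) -> (-38.265,-12.632) [heading=191, draw]
  FD 9: (-38.265,-12.632) -> (-47.1,-14.35) [heading=191, draw]
  FD 17: (-47.1,-14.35) -> (-63.787,-17.593) [heading=191, draw]
  -- iteration 3/3 --
  BK 7: (-63.787,-17.593) -> (-56.916,-16.258) [heading=191, draw]
  FD 14: (-56.916,-16.258) -> (-70.659,-18.929) [heading=191, draw]
  FD 9: (-70.659,-18.929) -> (-79.493,-20.646) [heading=191, draw]
  FD 17: (-79.493,-20.646) -> (-96.181,-23.89) [heading=191, draw]
]
FD 17: (-96.181,-23.89) -> (-112.869,-27.134) [heading=191, draw]
RT 30: heading 191 -> 161
FD 18: (-112.869,-27.134) -> (-129.888,-21.274) [heading=161, draw]
LT 30: heading 161 -> 191
Final: pos=(-129.888,-21.274), heading=191, 14 segment(s) drawn

Answer: -129.888 -21.274 191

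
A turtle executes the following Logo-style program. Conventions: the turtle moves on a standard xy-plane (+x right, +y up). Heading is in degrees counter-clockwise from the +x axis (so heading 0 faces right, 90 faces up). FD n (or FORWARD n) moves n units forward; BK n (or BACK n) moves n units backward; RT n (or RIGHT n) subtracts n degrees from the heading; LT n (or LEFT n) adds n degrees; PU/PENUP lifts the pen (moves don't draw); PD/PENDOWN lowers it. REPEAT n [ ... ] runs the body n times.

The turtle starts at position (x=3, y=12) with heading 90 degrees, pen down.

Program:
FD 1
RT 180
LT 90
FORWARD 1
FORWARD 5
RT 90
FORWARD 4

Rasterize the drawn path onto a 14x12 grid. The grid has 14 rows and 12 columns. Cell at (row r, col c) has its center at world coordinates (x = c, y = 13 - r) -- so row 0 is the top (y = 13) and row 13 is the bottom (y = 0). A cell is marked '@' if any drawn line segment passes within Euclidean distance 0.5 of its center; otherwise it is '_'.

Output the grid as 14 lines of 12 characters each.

Segment 0: (3,12) -> (3,13)
Segment 1: (3,13) -> (4,13)
Segment 2: (4,13) -> (9,13)
Segment 3: (9,13) -> (9,9)

Answer: ___@@@@@@@__
___@_____@__
_________@__
_________@__
_________@__
____________
____________
____________
____________
____________
____________
____________
____________
____________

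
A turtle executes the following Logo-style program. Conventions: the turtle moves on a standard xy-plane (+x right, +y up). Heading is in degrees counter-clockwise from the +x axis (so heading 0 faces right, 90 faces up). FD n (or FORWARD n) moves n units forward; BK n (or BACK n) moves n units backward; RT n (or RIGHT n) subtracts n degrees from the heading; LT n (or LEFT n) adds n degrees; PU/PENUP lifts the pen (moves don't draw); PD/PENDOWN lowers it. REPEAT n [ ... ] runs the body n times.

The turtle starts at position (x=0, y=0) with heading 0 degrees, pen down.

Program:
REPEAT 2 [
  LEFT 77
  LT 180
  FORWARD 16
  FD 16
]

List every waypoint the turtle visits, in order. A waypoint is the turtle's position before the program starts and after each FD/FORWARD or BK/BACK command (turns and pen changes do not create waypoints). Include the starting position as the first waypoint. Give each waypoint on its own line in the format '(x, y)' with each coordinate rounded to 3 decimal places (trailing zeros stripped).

Answer: (0, 0)
(-3.599, -15.59)
(-7.198, -31.18)
(-21.579, -24.166)
(-35.96, -17.152)

Derivation:
Executing turtle program step by step:
Start: pos=(0,0), heading=0, pen down
REPEAT 2 [
  -- iteration 1/2 --
  LT 77: heading 0 -> 77
  LT 180: heading 77 -> 257
  FD 16: (0,0) -> (-3.599,-15.59) [heading=257, draw]
  FD 16: (-3.599,-15.59) -> (-7.198,-31.18) [heading=257, draw]
  -- iteration 2/2 --
  LT 77: heading 257 -> 334
  LT 180: heading 334 -> 154
  FD 16: (-7.198,-31.18) -> (-21.579,-24.166) [heading=154, draw]
  FD 16: (-21.579,-24.166) -> (-35.96,-17.152) [heading=154, draw]
]
Final: pos=(-35.96,-17.152), heading=154, 4 segment(s) drawn
Waypoints (5 total):
(0, 0)
(-3.599, -15.59)
(-7.198, -31.18)
(-21.579, -24.166)
(-35.96, -17.152)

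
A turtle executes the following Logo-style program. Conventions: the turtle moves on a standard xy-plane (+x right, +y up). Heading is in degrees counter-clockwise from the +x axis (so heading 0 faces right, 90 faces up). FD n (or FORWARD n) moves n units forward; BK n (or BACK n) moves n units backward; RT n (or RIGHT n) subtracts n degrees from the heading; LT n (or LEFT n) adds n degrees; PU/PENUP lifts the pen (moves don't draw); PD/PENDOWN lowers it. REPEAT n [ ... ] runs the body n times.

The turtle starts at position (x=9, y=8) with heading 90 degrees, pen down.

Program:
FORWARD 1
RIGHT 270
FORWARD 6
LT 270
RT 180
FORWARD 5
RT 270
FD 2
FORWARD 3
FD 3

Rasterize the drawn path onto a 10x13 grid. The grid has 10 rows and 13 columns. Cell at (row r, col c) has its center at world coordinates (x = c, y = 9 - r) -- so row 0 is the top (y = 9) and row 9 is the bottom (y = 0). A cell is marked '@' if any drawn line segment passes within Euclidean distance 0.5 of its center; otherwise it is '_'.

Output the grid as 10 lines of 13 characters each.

Segment 0: (9,8) -> (9,9)
Segment 1: (9,9) -> (3,9)
Segment 2: (3,9) -> (3,4)
Segment 3: (3,4) -> (5,4)
Segment 4: (5,4) -> (8,4)
Segment 5: (8,4) -> (11,4)

Answer: ___@@@@@@@___
___@_____@___
___@_________
___@_________
___@_________
___@@@@@@@@@_
_____________
_____________
_____________
_____________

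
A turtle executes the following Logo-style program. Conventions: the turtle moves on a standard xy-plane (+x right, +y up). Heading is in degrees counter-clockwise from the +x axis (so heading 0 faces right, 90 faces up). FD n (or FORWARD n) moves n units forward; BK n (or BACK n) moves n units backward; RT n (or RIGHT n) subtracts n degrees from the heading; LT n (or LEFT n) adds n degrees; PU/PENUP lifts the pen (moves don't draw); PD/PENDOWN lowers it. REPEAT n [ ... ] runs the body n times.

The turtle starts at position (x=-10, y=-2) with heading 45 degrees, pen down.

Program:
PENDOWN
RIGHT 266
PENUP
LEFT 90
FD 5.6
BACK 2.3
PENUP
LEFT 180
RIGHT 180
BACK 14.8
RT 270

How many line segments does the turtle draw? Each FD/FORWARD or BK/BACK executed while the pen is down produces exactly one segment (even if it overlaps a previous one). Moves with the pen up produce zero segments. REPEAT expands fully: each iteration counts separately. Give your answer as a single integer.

Executing turtle program step by step:
Start: pos=(-10,-2), heading=45, pen down
PD: pen down
RT 266: heading 45 -> 139
PU: pen up
LT 90: heading 139 -> 229
FD 5.6: (-10,-2) -> (-13.674,-6.226) [heading=229, move]
BK 2.3: (-13.674,-6.226) -> (-12.165,-4.491) [heading=229, move]
PU: pen up
LT 180: heading 229 -> 49
RT 180: heading 49 -> 229
BK 14.8: (-12.165,-4.491) -> (-2.455,6.679) [heading=229, move]
RT 270: heading 229 -> 319
Final: pos=(-2.455,6.679), heading=319, 0 segment(s) drawn
Segments drawn: 0

Answer: 0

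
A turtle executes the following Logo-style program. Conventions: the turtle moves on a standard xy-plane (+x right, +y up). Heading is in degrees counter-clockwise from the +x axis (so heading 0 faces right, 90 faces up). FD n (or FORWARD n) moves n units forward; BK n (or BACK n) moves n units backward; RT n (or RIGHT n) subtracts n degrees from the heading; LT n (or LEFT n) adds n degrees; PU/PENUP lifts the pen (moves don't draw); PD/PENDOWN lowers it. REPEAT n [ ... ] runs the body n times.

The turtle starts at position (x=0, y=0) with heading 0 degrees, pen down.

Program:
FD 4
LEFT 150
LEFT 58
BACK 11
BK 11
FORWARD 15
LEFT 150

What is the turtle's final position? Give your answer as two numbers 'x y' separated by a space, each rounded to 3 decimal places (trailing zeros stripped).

Answer: 10.181 3.286

Derivation:
Executing turtle program step by step:
Start: pos=(0,0), heading=0, pen down
FD 4: (0,0) -> (4,0) [heading=0, draw]
LT 150: heading 0 -> 150
LT 58: heading 150 -> 208
BK 11: (4,0) -> (13.712,5.164) [heading=208, draw]
BK 11: (13.712,5.164) -> (23.425,10.328) [heading=208, draw]
FD 15: (23.425,10.328) -> (10.181,3.286) [heading=208, draw]
LT 150: heading 208 -> 358
Final: pos=(10.181,3.286), heading=358, 4 segment(s) drawn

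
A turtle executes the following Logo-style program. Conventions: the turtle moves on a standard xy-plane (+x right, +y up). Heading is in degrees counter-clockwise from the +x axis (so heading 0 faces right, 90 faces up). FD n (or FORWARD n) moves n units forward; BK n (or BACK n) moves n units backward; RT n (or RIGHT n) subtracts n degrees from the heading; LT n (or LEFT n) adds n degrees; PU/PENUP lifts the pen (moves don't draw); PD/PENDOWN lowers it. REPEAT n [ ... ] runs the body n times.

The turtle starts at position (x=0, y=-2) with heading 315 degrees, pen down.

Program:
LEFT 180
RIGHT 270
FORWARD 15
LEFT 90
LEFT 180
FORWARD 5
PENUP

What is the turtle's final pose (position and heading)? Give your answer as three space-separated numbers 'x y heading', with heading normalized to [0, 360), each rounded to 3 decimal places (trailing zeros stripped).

Executing turtle program step by step:
Start: pos=(0,-2), heading=315, pen down
LT 180: heading 315 -> 135
RT 270: heading 135 -> 225
FD 15: (0,-2) -> (-10.607,-12.607) [heading=225, draw]
LT 90: heading 225 -> 315
LT 180: heading 315 -> 135
FD 5: (-10.607,-12.607) -> (-14.142,-9.071) [heading=135, draw]
PU: pen up
Final: pos=(-14.142,-9.071), heading=135, 2 segment(s) drawn

Answer: -14.142 -9.071 135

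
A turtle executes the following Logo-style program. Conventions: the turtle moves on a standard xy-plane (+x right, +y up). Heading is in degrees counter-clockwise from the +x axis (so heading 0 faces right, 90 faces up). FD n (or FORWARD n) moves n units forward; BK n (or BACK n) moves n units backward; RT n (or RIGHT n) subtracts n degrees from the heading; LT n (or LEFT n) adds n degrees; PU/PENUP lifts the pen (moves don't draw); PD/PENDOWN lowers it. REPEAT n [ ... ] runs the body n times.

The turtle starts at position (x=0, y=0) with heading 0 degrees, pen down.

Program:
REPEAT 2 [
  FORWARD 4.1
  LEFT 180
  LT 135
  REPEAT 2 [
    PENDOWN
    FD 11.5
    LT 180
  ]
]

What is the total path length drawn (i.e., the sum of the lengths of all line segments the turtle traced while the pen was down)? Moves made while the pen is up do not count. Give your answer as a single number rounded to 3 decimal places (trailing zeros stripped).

Answer: 54.2

Derivation:
Executing turtle program step by step:
Start: pos=(0,0), heading=0, pen down
REPEAT 2 [
  -- iteration 1/2 --
  FD 4.1: (0,0) -> (4.1,0) [heading=0, draw]
  LT 180: heading 0 -> 180
  LT 135: heading 180 -> 315
  REPEAT 2 [
    -- iteration 1/2 --
    PD: pen down
    FD 11.5: (4.1,0) -> (12.232,-8.132) [heading=315, draw]
    LT 180: heading 315 -> 135
    -- iteration 2/2 --
    PD: pen down
    FD 11.5: (12.232,-8.132) -> (4.1,0) [heading=135, draw]
    LT 180: heading 135 -> 315
  ]
  -- iteration 2/2 --
  FD 4.1: (4.1,0) -> (6.999,-2.899) [heading=315, draw]
  LT 180: heading 315 -> 135
  LT 135: heading 135 -> 270
  REPEAT 2 [
    -- iteration 1/2 --
    PD: pen down
    FD 11.5: (6.999,-2.899) -> (6.999,-14.399) [heading=270, draw]
    LT 180: heading 270 -> 90
    -- iteration 2/2 --
    PD: pen down
    FD 11.5: (6.999,-14.399) -> (6.999,-2.899) [heading=90, draw]
    LT 180: heading 90 -> 270
  ]
]
Final: pos=(6.999,-2.899), heading=270, 6 segment(s) drawn

Segment lengths:
  seg 1: (0,0) -> (4.1,0), length = 4.1
  seg 2: (4.1,0) -> (12.232,-8.132), length = 11.5
  seg 3: (12.232,-8.132) -> (4.1,0), length = 11.5
  seg 4: (4.1,0) -> (6.999,-2.899), length = 4.1
  seg 5: (6.999,-2.899) -> (6.999,-14.399), length = 11.5
  seg 6: (6.999,-14.399) -> (6.999,-2.899), length = 11.5
Total = 54.2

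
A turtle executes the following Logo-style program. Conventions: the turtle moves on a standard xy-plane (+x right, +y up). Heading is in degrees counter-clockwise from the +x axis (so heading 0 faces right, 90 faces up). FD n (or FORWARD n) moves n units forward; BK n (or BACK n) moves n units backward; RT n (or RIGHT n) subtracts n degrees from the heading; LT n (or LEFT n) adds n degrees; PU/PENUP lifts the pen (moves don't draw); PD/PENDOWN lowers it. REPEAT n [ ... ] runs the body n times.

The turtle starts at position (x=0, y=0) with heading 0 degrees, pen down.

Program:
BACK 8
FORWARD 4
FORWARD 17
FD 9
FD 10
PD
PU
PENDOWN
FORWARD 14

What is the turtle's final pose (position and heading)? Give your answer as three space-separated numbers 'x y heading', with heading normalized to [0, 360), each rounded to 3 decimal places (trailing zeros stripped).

Executing turtle program step by step:
Start: pos=(0,0), heading=0, pen down
BK 8: (0,0) -> (-8,0) [heading=0, draw]
FD 4: (-8,0) -> (-4,0) [heading=0, draw]
FD 17: (-4,0) -> (13,0) [heading=0, draw]
FD 9: (13,0) -> (22,0) [heading=0, draw]
FD 10: (22,0) -> (32,0) [heading=0, draw]
PD: pen down
PU: pen up
PD: pen down
FD 14: (32,0) -> (46,0) [heading=0, draw]
Final: pos=(46,0), heading=0, 6 segment(s) drawn

Answer: 46 0 0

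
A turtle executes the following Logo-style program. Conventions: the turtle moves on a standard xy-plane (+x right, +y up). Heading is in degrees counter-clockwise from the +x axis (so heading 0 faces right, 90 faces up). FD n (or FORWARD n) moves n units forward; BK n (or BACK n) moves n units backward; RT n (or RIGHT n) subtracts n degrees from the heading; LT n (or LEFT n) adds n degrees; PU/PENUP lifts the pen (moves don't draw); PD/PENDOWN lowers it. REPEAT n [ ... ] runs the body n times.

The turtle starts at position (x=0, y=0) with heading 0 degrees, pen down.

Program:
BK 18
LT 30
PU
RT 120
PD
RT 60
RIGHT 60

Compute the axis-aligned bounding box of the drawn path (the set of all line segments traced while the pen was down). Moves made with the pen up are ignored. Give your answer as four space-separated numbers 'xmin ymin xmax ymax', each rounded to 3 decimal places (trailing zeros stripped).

Answer: -18 0 0 0

Derivation:
Executing turtle program step by step:
Start: pos=(0,0), heading=0, pen down
BK 18: (0,0) -> (-18,0) [heading=0, draw]
LT 30: heading 0 -> 30
PU: pen up
RT 120: heading 30 -> 270
PD: pen down
RT 60: heading 270 -> 210
RT 60: heading 210 -> 150
Final: pos=(-18,0), heading=150, 1 segment(s) drawn

Segment endpoints: x in {-18, 0}, y in {0}
xmin=-18, ymin=0, xmax=0, ymax=0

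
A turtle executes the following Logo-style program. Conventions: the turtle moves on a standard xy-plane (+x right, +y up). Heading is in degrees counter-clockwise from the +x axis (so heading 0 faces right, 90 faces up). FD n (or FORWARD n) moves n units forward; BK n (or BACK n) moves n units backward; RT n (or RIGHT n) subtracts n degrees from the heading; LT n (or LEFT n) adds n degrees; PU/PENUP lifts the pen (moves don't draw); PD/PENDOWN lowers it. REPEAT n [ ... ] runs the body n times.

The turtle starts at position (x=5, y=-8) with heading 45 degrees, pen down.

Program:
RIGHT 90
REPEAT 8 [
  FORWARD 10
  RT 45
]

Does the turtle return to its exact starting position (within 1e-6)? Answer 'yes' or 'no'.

Answer: yes

Derivation:
Executing turtle program step by step:
Start: pos=(5,-8), heading=45, pen down
RT 90: heading 45 -> 315
REPEAT 8 [
  -- iteration 1/8 --
  FD 10: (5,-8) -> (12.071,-15.071) [heading=315, draw]
  RT 45: heading 315 -> 270
  -- iteration 2/8 --
  FD 10: (12.071,-15.071) -> (12.071,-25.071) [heading=270, draw]
  RT 45: heading 270 -> 225
  -- iteration 3/8 --
  FD 10: (12.071,-25.071) -> (5,-32.142) [heading=225, draw]
  RT 45: heading 225 -> 180
  -- iteration 4/8 --
  FD 10: (5,-32.142) -> (-5,-32.142) [heading=180, draw]
  RT 45: heading 180 -> 135
  -- iteration 5/8 --
  FD 10: (-5,-32.142) -> (-12.071,-25.071) [heading=135, draw]
  RT 45: heading 135 -> 90
  -- iteration 6/8 --
  FD 10: (-12.071,-25.071) -> (-12.071,-15.071) [heading=90, draw]
  RT 45: heading 90 -> 45
  -- iteration 7/8 --
  FD 10: (-12.071,-15.071) -> (-5,-8) [heading=45, draw]
  RT 45: heading 45 -> 0
  -- iteration 8/8 --
  FD 10: (-5,-8) -> (5,-8) [heading=0, draw]
  RT 45: heading 0 -> 315
]
Final: pos=(5,-8), heading=315, 8 segment(s) drawn

Start position: (5, -8)
Final position: (5, -8)
Distance = 0; < 1e-6 -> CLOSED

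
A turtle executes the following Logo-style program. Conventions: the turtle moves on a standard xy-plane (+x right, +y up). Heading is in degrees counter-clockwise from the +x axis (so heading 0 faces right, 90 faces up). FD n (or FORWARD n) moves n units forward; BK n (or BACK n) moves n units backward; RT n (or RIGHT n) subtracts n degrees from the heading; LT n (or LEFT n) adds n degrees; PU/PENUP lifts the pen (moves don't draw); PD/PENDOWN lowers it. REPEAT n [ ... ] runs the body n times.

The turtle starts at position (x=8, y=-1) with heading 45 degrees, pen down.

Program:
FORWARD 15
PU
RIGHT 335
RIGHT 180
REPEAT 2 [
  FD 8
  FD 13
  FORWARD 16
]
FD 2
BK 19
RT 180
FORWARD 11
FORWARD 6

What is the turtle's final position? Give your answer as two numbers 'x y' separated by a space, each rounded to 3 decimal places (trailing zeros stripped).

Answer: 4.926 -27.981

Derivation:
Executing turtle program step by step:
Start: pos=(8,-1), heading=45, pen down
FD 15: (8,-1) -> (18.607,9.607) [heading=45, draw]
PU: pen up
RT 335: heading 45 -> 70
RT 180: heading 70 -> 250
REPEAT 2 [
  -- iteration 1/2 --
  FD 8: (18.607,9.607) -> (15.87,2.089) [heading=250, move]
  FD 13: (15.87,2.089) -> (11.424,-10.127) [heading=250, move]
  FD 16: (11.424,-10.127) -> (5.952,-25.162) [heading=250, move]
  -- iteration 2/2 --
  FD 8: (5.952,-25.162) -> (3.216,-32.68) [heading=250, move]
  FD 13: (3.216,-32.68) -> (-1.231,-44.896) [heading=250, move]
  FD 16: (-1.231,-44.896) -> (-6.703,-59.931) [heading=250, move]
]
FD 2: (-6.703,-59.931) -> (-7.387,-61.81) [heading=250, move]
BK 19: (-7.387,-61.81) -> (-0.889,-43.956) [heading=250, move]
RT 180: heading 250 -> 70
FD 11: (-0.889,-43.956) -> (2.874,-33.619) [heading=70, move]
FD 6: (2.874,-33.619) -> (4.926,-27.981) [heading=70, move]
Final: pos=(4.926,-27.981), heading=70, 1 segment(s) drawn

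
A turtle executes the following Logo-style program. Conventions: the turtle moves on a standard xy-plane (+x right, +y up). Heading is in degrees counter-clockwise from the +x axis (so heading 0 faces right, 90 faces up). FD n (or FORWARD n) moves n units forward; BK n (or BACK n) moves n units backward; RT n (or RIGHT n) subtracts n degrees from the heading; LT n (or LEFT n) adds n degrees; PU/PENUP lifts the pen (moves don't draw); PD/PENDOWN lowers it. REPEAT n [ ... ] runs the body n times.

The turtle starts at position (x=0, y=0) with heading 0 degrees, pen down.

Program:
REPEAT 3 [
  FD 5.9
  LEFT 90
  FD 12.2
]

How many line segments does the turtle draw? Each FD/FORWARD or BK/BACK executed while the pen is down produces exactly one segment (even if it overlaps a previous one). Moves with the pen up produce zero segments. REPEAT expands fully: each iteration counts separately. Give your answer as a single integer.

Executing turtle program step by step:
Start: pos=(0,0), heading=0, pen down
REPEAT 3 [
  -- iteration 1/3 --
  FD 5.9: (0,0) -> (5.9,0) [heading=0, draw]
  LT 90: heading 0 -> 90
  FD 12.2: (5.9,0) -> (5.9,12.2) [heading=90, draw]
  -- iteration 2/3 --
  FD 5.9: (5.9,12.2) -> (5.9,18.1) [heading=90, draw]
  LT 90: heading 90 -> 180
  FD 12.2: (5.9,18.1) -> (-6.3,18.1) [heading=180, draw]
  -- iteration 3/3 --
  FD 5.9: (-6.3,18.1) -> (-12.2,18.1) [heading=180, draw]
  LT 90: heading 180 -> 270
  FD 12.2: (-12.2,18.1) -> (-12.2,5.9) [heading=270, draw]
]
Final: pos=(-12.2,5.9), heading=270, 6 segment(s) drawn
Segments drawn: 6

Answer: 6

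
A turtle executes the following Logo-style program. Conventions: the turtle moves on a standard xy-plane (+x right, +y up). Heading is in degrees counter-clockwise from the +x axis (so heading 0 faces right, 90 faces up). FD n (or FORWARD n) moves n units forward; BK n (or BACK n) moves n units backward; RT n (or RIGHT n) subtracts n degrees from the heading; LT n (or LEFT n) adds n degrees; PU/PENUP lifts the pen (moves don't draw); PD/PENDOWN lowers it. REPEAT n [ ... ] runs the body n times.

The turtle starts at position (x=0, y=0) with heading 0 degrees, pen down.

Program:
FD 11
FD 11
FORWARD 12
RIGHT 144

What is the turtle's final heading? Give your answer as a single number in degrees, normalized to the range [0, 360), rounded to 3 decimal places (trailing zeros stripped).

Executing turtle program step by step:
Start: pos=(0,0), heading=0, pen down
FD 11: (0,0) -> (11,0) [heading=0, draw]
FD 11: (11,0) -> (22,0) [heading=0, draw]
FD 12: (22,0) -> (34,0) [heading=0, draw]
RT 144: heading 0 -> 216
Final: pos=(34,0), heading=216, 3 segment(s) drawn

Answer: 216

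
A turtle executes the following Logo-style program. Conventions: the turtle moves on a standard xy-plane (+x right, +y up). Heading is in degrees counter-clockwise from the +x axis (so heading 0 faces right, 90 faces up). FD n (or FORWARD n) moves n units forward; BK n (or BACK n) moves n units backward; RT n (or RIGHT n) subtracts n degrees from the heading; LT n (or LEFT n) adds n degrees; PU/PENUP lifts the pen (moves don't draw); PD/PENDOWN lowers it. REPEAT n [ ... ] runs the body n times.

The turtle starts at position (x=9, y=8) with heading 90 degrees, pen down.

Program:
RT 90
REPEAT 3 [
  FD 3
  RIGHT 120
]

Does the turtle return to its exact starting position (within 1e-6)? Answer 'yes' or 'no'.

Answer: yes

Derivation:
Executing turtle program step by step:
Start: pos=(9,8), heading=90, pen down
RT 90: heading 90 -> 0
REPEAT 3 [
  -- iteration 1/3 --
  FD 3: (9,8) -> (12,8) [heading=0, draw]
  RT 120: heading 0 -> 240
  -- iteration 2/3 --
  FD 3: (12,8) -> (10.5,5.402) [heading=240, draw]
  RT 120: heading 240 -> 120
  -- iteration 3/3 --
  FD 3: (10.5,5.402) -> (9,8) [heading=120, draw]
  RT 120: heading 120 -> 0
]
Final: pos=(9,8), heading=0, 3 segment(s) drawn

Start position: (9, 8)
Final position: (9, 8)
Distance = 0; < 1e-6 -> CLOSED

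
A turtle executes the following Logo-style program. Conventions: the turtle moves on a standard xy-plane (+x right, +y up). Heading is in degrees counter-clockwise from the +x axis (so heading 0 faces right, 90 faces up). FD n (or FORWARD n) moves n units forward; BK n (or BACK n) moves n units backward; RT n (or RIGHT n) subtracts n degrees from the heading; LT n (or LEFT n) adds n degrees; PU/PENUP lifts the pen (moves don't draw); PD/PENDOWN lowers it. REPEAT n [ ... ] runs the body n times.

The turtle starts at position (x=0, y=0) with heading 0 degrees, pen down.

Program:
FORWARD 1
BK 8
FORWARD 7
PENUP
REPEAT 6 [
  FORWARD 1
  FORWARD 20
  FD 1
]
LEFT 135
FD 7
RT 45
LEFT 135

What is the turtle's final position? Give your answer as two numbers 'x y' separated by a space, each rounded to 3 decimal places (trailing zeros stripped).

Executing turtle program step by step:
Start: pos=(0,0), heading=0, pen down
FD 1: (0,0) -> (1,0) [heading=0, draw]
BK 8: (1,0) -> (-7,0) [heading=0, draw]
FD 7: (-7,0) -> (0,0) [heading=0, draw]
PU: pen up
REPEAT 6 [
  -- iteration 1/6 --
  FD 1: (0,0) -> (1,0) [heading=0, move]
  FD 20: (1,0) -> (21,0) [heading=0, move]
  FD 1: (21,0) -> (22,0) [heading=0, move]
  -- iteration 2/6 --
  FD 1: (22,0) -> (23,0) [heading=0, move]
  FD 20: (23,0) -> (43,0) [heading=0, move]
  FD 1: (43,0) -> (44,0) [heading=0, move]
  -- iteration 3/6 --
  FD 1: (44,0) -> (45,0) [heading=0, move]
  FD 20: (45,0) -> (65,0) [heading=0, move]
  FD 1: (65,0) -> (66,0) [heading=0, move]
  -- iteration 4/6 --
  FD 1: (66,0) -> (67,0) [heading=0, move]
  FD 20: (67,0) -> (87,0) [heading=0, move]
  FD 1: (87,0) -> (88,0) [heading=0, move]
  -- iteration 5/6 --
  FD 1: (88,0) -> (89,0) [heading=0, move]
  FD 20: (89,0) -> (109,0) [heading=0, move]
  FD 1: (109,0) -> (110,0) [heading=0, move]
  -- iteration 6/6 --
  FD 1: (110,0) -> (111,0) [heading=0, move]
  FD 20: (111,0) -> (131,0) [heading=0, move]
  FD 1: (131,0) -> (132,0) [heading=0, move]
]
LT 135: heading 0 -> 135
FD 7: (132,0) -> (127.05,4.95) [heading=135, move]
RT 45: heading 135 -> 90
LT 135: heading 90 -> 225
Final: pos=(127.05,4.95), heading=225, 3 segment(s) drawn

Answer: 127.05 4.95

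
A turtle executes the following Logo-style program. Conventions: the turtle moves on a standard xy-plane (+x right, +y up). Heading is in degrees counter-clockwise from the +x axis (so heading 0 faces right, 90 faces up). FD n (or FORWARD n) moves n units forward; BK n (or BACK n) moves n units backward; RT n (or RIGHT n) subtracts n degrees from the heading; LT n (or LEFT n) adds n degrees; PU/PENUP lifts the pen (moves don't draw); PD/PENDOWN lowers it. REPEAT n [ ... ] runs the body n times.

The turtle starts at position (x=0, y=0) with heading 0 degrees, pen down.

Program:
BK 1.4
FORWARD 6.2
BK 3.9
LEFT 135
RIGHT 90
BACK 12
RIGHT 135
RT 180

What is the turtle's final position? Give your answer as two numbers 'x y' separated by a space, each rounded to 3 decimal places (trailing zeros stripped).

Executing turtle program step by step:
Start: pos=(0,0), heading=0, pen down
BK 1.4: (0,0) -> (-1.4,0) [heading=0, draw]
FD 6.2: (-1.4,0) -> (4.8,0) [heading=0, draw]
BK 3.9: (4.8,0) -> (0.9,0) [heading=0, draw]
LT 135: heading 0 -> 135
RT 90: heading 135 -> 45
BK 12: (0.9,0) -> (-7.585,-8.485) [heading=45, draw]
RT 135: heading 45 -> 270
RT 180: heading 270 -> 90
Final: pos=(-7.585,-8.485), heading=90, 4 segment(s) drawn

Answer: -7.585 -8.485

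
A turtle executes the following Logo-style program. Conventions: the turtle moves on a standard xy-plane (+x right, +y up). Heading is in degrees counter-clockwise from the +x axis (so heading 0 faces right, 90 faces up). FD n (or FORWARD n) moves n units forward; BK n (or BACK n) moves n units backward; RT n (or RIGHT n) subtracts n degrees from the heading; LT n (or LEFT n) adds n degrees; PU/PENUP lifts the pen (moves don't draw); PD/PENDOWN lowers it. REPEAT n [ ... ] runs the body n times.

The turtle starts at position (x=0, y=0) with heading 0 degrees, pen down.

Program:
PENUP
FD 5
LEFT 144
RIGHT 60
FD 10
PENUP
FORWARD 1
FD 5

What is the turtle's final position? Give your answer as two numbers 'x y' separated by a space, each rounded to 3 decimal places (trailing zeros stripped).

Answer: 6.672 15.912

Derivation:
Executing turtle program step by step:
Start: pos=(0,0), heading=0, pen down
PU: pen up
FD 5: (0,0) -> (5,0) [heading=0, move]
LT 144: heading 0 -> 144
RT 60: heading 144 -> 84
FD 10: (5,0) -> (6.045,9.945) [heading=84, move]
PU: pen up
FD 1: (6.045,9.945) -> (6.15,10.94) [heading=84, move]
FD 5: (6.15,10.94) -> (6.672,15.912) [heading=84, move]
Final: pos=(6.672,15.912), heading=84, 0 segment(s) drawn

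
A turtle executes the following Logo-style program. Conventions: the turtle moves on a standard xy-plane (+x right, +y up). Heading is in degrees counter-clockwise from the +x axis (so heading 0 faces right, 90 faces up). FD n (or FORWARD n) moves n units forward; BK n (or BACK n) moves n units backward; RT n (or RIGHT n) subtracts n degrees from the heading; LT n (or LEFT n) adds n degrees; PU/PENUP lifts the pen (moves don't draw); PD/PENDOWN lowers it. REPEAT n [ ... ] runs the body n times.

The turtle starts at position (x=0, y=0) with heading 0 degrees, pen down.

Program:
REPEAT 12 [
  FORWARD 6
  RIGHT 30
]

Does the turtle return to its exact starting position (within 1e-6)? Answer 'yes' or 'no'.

Answer: yes

Derivation:
Executing turtle program step by step:
Start: pos=(0,0), heading=0, pen down
REPEAT 12 [
  -- iteration 1/12 --
  FD 6: (0,0) -> (6,0) [heading=0, draw]
  RT 30: heading 0 -> 330
  -- iteration 2/12 --
  FD 6: (6,0) -> (11.196,-3) [heading=330, draw]
  RT 30: heading 330 -> 300
  -- iteration 3/12 --
  FD 6: (11.196,-3) -> (14.196,-8.196) [heading=300, draw]
  RT 30: heading 300 -> 270
  -- iteration 4/12 --
  FD 6: (14.196,-8.196) -> (14.196,-14.196) [heading=270, draw]
  RT 30: heading 270 -> 240
  -- iteration 5/12 --
  FD 6: (14.196,-14.196) -> (11.196,-19.392) [heading=240, draw]
  RT 30: heading 240 -> 210
  -- iteration 6/12 --
  FD 6: (11.196,-19.392) -> (6,-22.392) [heading=210, draw]
  RT 30: heading 210 -> 180
  -- iteration 7/12 --
  FD 6: (6,-22.392) -> (0,-22.392) [heading=180, draw]
  RT 30: heading 180 -> 150
  -- iteration 8/12 --
  FD 6: (0,-22.392) -> (-5.196,-19.392) [heading=150, draw]
  RT 30: heading 150 -> 120
  -- iteration 9/12 --
  FD 6: (-5.196,-19.392) -> (-8.196,-14.196) [heading=120, draw]
  RT 30: heading 120 -> 90
  -- iteration 10/12 --
  FD 6: (-8.196,-14.196) -> (-8.196,-8.196) [heading=90, draw]
  RT 30: heading 90 -> 60
  -- iteration 11/12 --
  FD 6: (-8.196,-8.196) -> (-5.196,-3) [heading=60, draw]
  RT 30: heading 60 -> 30
  -- iteration 12/12 --
  FD 6: (-5.196,-3) -> (0,0) [heading=30, draw]
  RT 30: heading 30 -> 0
]
Final: pos=(0,0), heading=0, 12 segment(s) drawn

Start position: (0, 0)
Final position: (0, 0)
Distance = 0; < 1e-6 -> CLOSED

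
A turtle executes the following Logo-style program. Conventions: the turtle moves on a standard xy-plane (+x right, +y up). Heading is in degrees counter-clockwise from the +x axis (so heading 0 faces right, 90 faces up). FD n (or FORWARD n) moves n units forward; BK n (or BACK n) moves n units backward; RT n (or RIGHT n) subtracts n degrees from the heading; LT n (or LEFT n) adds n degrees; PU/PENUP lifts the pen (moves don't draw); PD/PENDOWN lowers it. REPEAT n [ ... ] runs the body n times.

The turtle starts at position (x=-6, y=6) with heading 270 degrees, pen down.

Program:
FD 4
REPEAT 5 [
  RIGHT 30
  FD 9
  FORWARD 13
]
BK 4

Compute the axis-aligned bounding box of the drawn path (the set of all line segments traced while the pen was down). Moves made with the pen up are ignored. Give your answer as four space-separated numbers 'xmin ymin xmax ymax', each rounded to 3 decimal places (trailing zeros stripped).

Answer: -88.105 -28.053 -6 6

Derivation:
Executing turtle program step by step:
Start: pos=(-6,6), heading=270, pen down
FD 4: (-6,6) -> (-6,2) [heading=270, draw]
REPEAT 5 [
  -- iteration 1/5 --
  RT 30: heading 270 -> 240
  FD 9: (-6,2) -> (-10.5,-5.794) [heading=240, draw]
  FD 13: (-10.5,-5.794) -> (-17,-17.053) [heading=240, draw]
  -- iteration 2/5 --
  RT 30: heading 240 -> 210
  FD 9: (-17,-17.053) -> (-24.794,-21.553) [heading=210, draw]
  FD 13: (-24.794,-21.553) -> (-36.053,-28.053) [heading=210, draw]
  -- iteration 3/5 --
  RT 30: heading 210 -> 180
  FD 9: (-36.053,-28.053) -> (-45.053,-28.053) [heading=180, draw]
  FD 13: (-45.053,-28.053) -> (-58.053,-28.053) [heading=180, draw]
  -- iteration 4/5 --
  RT 30: heading 180 -> 150
  FD 9: (-58.053,-28.053) -> (-65.847,-23.553) [heading=150, draw]
  FD 13: (-65.847,-23.553) -> (-77.105,-17.053) [heading=150, draw]
  -- iteration 5/5 --
  RT 30: heading 150 -> 120
  FD 9: (-77.105,-17.053) -> (-81.605,-9.258) [heading=120, draw]
  FD 13: (-81.605,-9.258) -> (-88.105,2) [heading=120, draw]
]
BK 4: (-88.105,2) -> (-86.105,-1.464) [heading=120, draw]
Final: pos=(-86.105,-1.464), heading=120, 12 segment(s) drawn

Segment endpoints: x in {-88.105, -86.105, -81.605, -77.105, -65.847, -58.053, -45.053, -36.053, -24.794, -17, -10.5, -6, -6}, y in {-28.053, -23.553, -21.553, -17.053, -17.053, -9.258, -5.794, -1.464, 2, 2, 6}
xmin=-88.105, ymin=-28.053, xmax=-6, ymax=6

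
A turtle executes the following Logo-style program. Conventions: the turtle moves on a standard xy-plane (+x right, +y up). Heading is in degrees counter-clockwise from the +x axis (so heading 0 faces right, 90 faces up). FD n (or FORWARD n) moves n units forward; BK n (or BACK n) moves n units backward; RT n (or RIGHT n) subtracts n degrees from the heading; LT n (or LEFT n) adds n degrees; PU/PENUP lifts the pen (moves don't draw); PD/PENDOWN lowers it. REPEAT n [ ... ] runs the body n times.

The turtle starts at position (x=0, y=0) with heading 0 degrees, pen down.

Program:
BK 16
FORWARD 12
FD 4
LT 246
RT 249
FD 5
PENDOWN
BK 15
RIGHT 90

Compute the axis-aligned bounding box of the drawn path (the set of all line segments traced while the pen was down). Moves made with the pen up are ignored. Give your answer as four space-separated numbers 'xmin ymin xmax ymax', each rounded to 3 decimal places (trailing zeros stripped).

Answer: -16 -0.262 4.993 0.523

Derivation:
Executing turtle program step by step:
Start: pos=(0,0), heading=0, pen down
BK 16: (0,0) -> (-16,0) [heading=0, draw]
FD 12: (-16,0) -> (-4,0) [heading=0, draw]
FD 4: (-4,0) -> (0,0) [heading=0, draw]
LT 246: heading 0 -> 246
RT 249: heading 246 -> 357
FD 5: (0,0) -> (4.993,-0.262) [heading=357, draw]
PD: pen down
BK 15: (4.993,-0.262) -> (-9.986,0.523) [heading=357, draw]
RT 90: heading 357 -> 267
Final: pos=(-9.986,0.523), heading=267, 5 segment(s) drawn

Segment endpoints: x in {-16, -9.986, -4, 0, 4.993}, y in {-0.262, 0, 0.523}
xmin=-16, ymin=-0.262, xmax=4.993, ymax=0.523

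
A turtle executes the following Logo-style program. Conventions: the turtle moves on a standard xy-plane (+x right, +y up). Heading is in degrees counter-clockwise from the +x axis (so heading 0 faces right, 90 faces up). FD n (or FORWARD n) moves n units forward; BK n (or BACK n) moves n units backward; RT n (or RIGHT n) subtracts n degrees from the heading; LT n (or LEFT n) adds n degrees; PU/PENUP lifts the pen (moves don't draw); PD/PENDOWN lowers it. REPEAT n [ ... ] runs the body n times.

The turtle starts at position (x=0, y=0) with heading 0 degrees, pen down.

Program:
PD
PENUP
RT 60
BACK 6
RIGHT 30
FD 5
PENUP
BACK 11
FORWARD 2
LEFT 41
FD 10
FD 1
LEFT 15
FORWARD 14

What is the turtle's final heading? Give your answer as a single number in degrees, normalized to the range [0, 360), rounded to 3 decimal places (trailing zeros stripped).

Executing turtle program step by step:
Start: pos=(0,0), heading=0, pen down
PD: pen down
PU: pen up
RT 60: heading 0 -> 300
BK 6: (0,0) -> (-3,5.196) [heading=300, move]
RT 30: heading 300 -> 270
FD 5: (-3,5.196) -> (-3,0.196) [heading=270, move]
PU: pen up
BK 11: (-3,0.196) -> (-3,11.196) [heading=270, move]
FD 2: (-3,11.196) -> (-3,9.196) [heading=270, move]
LT 41: heading 270 -> 311
FD 10: (-3,9.196) -> (3.561,1.649) [heading=311, move]
FD 1: (3.561,1.649) -> (4.217,0.894) [heading=311, move]
LT 15: heading 311 -> 326
FD 14: (4.217,0.894) -> (15.823,-6.934) [heading=326, move]
Final: pos=(15.823,-6.934), heading=326, 0 segment(s) drawn

Answer: 326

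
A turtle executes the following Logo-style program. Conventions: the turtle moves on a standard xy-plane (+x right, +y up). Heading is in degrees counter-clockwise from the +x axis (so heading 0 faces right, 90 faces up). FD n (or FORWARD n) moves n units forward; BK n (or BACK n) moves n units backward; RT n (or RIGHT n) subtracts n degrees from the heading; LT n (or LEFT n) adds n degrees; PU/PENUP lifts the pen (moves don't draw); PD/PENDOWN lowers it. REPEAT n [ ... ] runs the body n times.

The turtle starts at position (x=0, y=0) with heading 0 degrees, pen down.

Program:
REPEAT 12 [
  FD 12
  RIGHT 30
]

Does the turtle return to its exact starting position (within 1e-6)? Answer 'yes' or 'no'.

Executing turtle program step by step:
Start: pos=(0,0), heading=0, pen down
REPEAT 12 [
  -- iteration 1/12 --
  FD 12: (0,0) -> (12,0) [heading=0, draw]
  RT 30: heading 0 -> 330
  -- iteration 2/12 --
  FD 12: (12,0) -> (22.392,-6) [heading=330, draw]
  RT 30: heading 330 -> 300
  -- iteration 3/12 --
  FD 12: (22.392,-6) -> (28.392,-16.392) [heading=300, draw]
  RT 30: heading 300 -> 270
  -- iteration 4/12 --
  FD 12: (28.392,-16.392) -> (28.392,-28.392) [heading=270, draw]
  RT 30: heading 270 -> 240
  -- iteration 5/12 --
  FD 12: (28.392,-28.392) -> (22.392,-38.785) [heading=240, draw]
  RT 30: heading 240 -> 210
  -- iteration 6/12 --
  FD 12: (22.392,-38.785) -> (12,-44.785) [heading=210, draw]
  RT 30: heading 210 -> 180
  -- iteration 7/12 --
  FD 12: (12,-44.785) -> (0,-44.785) [heading=180, draw]
  RT 30: heading 180 -> 150
  -- iteration 8/12 --
  FD 12: (0,-44.785) -> (-10.392,-38.785) [heading=150, draw]
  RT 30: heading 150 -> 120
  -- iteration 9/12 --
  FD 12: (-10.392,-38.785) -> (-16.392,-28.392) [heading=120, draw]
  RT 30: heading 120 -> 90
  -- iteration 10/12 --
  FD 12: (-16.392,-28.392) -> (-16.392,-16.392) [heading=90, draw]
  RT 30: heading 90 -> 60
  -- iteration 11/12 --
  FD 12: (-16.392,-16.392) -> (-10.392,-6) [heading=60, draw]
  RT 30: heading 60 -> 30
  -- iteration 12/12 --
  FD 12: (-10.392,-6) -> (0,0) [heading=30, draw]
  RT 30: heading 30 -> 0
]
Final: pos=(0,0), heading=0, 12 segment(s) drawn

Start position: (0, 0)
Final position: (0, 0)
Distance = 0; < 1e-6 -> CLOSED

Answer: yes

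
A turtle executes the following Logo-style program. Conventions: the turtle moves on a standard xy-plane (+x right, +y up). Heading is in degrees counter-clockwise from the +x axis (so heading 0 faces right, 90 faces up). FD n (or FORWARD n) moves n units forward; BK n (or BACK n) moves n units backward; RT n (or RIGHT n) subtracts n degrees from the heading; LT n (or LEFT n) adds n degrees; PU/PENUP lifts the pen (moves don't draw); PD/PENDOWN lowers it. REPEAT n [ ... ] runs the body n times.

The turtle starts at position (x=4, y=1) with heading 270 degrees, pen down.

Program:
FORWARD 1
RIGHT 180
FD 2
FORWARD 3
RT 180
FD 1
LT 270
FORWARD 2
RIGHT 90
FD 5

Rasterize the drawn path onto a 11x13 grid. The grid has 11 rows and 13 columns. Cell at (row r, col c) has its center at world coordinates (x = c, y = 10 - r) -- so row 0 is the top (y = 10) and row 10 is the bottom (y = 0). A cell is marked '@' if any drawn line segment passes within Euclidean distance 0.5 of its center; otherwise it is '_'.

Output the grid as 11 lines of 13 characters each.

Segment 0: (4,1) -> (4,0)
Segment 1: (4,0) -> (4,2)
Segment 2: (4,2) -> (4,5)
Segment 3: (4,5) -> (4,4)
Segment 4: (4,4) -> (2,4)
Segment 5: (2,4) -> (2,9)

Answer: _____________
__@__________
__@__________
__@__________
__@__________
__@_@________
__@@@________
____@________
____@________
____@________
____@________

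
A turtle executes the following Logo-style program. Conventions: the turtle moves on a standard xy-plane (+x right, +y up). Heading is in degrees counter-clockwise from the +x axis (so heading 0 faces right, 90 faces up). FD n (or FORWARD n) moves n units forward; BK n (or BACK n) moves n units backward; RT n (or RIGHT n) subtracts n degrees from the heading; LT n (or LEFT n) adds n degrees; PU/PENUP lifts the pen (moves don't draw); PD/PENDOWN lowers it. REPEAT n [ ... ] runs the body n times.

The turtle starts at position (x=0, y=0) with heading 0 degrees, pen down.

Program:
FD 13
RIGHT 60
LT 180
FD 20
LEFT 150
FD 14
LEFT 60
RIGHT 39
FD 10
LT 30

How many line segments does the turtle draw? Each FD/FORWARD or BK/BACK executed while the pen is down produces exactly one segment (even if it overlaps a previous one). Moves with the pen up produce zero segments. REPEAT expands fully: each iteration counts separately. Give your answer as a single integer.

Answer: 4

Derivation:
Executing turtle program step by step:
Start: pos=(0,0), heading=0, pen down
FD 13: (0,0) -> (13,0) [heading=0, draw]
RT 60: heading 0 -> 300
LT 180: heading 300 -> 120
FD 20: (13,0) -> (3,17.321) [heading=120, draw]
LT 150: heading 120 -> 270
FD 14: (3,17.321) -> (3,3.321) [heading=270, draw]
LT 60: heading 270 -> 330
RT 39: heading 330 -> 291
FD 10: (3,3.321) -> (6.584,-6.015) [heading=291, draw]
LT 30: heading 291 -> 321
Final: pos=(6.584,-6.015), heading=321, 4 segment(s) drawn
Segments drawn: 4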